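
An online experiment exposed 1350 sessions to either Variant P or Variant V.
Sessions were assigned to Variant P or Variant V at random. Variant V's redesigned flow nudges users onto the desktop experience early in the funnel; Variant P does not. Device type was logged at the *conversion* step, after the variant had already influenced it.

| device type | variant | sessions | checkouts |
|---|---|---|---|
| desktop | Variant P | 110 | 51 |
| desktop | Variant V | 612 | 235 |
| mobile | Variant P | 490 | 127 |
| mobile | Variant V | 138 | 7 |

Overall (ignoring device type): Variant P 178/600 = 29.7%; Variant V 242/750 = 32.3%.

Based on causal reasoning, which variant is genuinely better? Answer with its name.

Variant V

Because the variant influences device type, device type is a post-treatment mediator, not a confounder. Stratifying on it would bias the estimate; the causal effect is the crude pooled difference.
Pooled: Variant P 29.7% vs Variant V 32.3%; Variant V is higher overall.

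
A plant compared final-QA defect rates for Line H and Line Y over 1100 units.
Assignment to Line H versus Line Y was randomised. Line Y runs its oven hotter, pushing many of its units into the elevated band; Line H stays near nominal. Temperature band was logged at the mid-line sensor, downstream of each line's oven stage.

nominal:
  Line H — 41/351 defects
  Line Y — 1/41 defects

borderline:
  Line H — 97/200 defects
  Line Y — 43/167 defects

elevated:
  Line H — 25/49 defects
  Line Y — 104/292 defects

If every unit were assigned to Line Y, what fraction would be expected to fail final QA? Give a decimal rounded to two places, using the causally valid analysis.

Within every in-process temperature band level Line Y has the lower rate, yet pooled Line H does — Simpson's reversal.
In-process temperature band here is a post-treatment variable shaped by the line; conditioning on it would introduce bias rather than remove it. The overall comparison is the causal one.
So P(outcome | do(Line Y)) is just the pooled rate for Line Y: 148/500 = 0.296.

0.30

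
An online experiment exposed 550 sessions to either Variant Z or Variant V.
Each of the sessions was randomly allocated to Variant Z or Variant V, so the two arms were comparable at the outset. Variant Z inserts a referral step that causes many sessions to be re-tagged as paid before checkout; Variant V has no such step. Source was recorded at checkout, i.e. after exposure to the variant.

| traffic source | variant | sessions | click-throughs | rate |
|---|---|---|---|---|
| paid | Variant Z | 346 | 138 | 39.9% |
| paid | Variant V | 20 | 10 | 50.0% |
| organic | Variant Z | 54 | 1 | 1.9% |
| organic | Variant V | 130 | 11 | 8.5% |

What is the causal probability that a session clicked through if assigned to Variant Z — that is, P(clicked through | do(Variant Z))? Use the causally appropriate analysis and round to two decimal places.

0.35

Traffic source is recorded after the variant and is itself shifted by it — it sits on the causal path from variant to outcome. Conditioning on a mediator would strip out part of the effect we want; the pooled comparison gives the total causal effect.
So P(outcome | do(Variant Z)) is just the pooled rate for Variant Z: 139/400 = 0.347.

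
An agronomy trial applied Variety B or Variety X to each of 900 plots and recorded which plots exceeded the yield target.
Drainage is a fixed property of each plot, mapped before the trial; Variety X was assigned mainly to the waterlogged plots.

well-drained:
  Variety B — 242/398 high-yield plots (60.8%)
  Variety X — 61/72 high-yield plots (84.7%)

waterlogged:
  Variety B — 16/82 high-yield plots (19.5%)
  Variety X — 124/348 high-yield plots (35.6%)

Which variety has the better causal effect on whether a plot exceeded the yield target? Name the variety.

Field drainage differs across varietys for reasons unrelated to any effect of the variety itself, and it separately predicts the outcome — a classic confounder. We must compare within field drainage levels.
Within each level — well-drained: 60.8% vs 84.7%; waterlogged: 19.5% vs 35.6% — Variety X is higher every time.

Variety X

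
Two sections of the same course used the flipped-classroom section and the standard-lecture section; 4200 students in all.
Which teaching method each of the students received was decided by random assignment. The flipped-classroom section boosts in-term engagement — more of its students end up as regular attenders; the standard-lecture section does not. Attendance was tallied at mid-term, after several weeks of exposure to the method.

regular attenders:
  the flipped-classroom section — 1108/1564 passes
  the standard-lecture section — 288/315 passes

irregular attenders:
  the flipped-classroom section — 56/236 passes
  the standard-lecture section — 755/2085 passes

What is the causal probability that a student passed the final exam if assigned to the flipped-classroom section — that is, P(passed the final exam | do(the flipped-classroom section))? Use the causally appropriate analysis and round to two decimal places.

Within every mid-term attendance level the standard-lecture section has the higher rate, yet pooled the flipped-classroom section does — Simpson's reversal.
Stratifying would compare teaching methods among students the teaching methods themselves sorted into mid-term attendance groups — a form of selection on an intermediate. The unconditioned pooled rates give the total causal effect.
So P(outcome | do(the flipped-classroom section)) is just the pooled rate for the flipped-classroom section: 1164/1800 = 0.647.

0.65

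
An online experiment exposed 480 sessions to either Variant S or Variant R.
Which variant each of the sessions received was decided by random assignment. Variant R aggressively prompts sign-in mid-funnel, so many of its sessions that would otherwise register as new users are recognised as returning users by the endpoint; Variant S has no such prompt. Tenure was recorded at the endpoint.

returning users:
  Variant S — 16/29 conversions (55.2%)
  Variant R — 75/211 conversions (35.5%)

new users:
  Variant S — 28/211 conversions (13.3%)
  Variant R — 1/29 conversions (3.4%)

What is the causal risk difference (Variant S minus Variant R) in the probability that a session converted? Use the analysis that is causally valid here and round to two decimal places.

Because the variant influences user tenure, user tenure is a post-treatment mediator, not a confounder. Stratifying on it would bias the estimate; the causal effect is the crude pooled difference.
The causal difference is the pooled difference: 0.183 − 0.317 = -0.133.

-0.13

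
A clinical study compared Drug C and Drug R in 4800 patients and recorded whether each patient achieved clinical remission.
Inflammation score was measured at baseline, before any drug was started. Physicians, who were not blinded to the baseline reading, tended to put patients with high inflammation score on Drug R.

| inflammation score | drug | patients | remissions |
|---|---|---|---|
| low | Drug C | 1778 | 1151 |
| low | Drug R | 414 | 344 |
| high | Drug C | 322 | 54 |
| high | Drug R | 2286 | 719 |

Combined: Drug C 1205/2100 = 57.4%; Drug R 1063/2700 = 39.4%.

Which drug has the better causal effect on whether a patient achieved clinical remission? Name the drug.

The imbalance in inflammation score arose from how patients were allocated, not from anything the drug did; and inflammation score independently affects the outcome. The pooled gap is confounded — condition on inflammation score.
Within each level — low: 64.7% vs 83.1%; high: 16.8% vs 31.5% — Drug R is higher every time.

Drug R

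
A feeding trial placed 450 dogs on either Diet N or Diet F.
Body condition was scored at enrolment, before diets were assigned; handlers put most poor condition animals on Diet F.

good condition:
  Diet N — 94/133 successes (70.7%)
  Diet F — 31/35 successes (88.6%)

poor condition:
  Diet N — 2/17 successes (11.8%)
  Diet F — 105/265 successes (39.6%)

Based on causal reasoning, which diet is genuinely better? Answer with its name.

Diet F

Nothing the diet does changes starting body condition; the imbalance is an allocation artefact. With starting body condition also predicting the outcome, the pooled figure is confounded, and the within-stratum comparison is the causal one.
Within each level — good condition: 70.7% vs 88.6%; poor condition: 11.8% vs 39.6% — Diet F is higher every time.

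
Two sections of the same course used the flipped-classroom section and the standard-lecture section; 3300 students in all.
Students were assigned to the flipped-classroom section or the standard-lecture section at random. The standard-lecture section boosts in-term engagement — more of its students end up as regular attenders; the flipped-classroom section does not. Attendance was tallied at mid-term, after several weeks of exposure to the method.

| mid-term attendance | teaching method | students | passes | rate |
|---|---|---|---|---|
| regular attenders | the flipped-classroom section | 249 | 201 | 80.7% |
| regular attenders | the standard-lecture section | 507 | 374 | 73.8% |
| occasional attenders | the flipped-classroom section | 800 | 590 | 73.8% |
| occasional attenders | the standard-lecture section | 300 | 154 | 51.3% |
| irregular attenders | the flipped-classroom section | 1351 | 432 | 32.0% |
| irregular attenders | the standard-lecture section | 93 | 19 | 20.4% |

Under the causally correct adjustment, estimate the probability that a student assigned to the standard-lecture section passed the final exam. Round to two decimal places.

Mid-term attendance here is a post-treatment variable shaped by the teaching method; conditioning on it would introduce bias rather than remove it. The overall comparison is the causal one.
So P(outcome | do(the standard-lecture section)) is just the pooled rate for the standard-lecture section: 547/900 = 0.608.

0.61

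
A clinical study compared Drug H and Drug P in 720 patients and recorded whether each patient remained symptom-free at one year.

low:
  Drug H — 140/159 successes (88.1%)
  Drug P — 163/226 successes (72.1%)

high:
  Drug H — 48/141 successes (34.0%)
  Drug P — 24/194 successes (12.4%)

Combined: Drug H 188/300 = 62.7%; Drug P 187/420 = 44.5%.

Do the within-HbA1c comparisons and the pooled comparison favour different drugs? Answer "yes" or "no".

Within each HbA1c level (low 88.1% vs 72.1%; high 34.0% vs 12.4%), Drug H has the higher rate every time. Pooled: 62.7% vs 44.5% — Drug H has the higher rate overall. They agree.

no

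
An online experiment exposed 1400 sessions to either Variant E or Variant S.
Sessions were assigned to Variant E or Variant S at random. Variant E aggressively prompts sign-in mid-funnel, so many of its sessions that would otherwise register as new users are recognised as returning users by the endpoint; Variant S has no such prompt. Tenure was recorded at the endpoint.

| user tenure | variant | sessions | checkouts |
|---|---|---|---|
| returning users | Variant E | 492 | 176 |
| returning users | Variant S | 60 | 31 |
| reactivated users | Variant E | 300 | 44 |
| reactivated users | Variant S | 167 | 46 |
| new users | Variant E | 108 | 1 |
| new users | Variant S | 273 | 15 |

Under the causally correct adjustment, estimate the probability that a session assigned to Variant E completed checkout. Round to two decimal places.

0.25

Within every user tenure level Variant S has the higher rate, yet pooled Variant E does — Simpson's reversal.
Because the variant influences user tenure, user tenure is a post-treatment mediator, not a confounder. Stratifying on it would bias the estimate; the causal effect is the crude pooled difference.
So P(outcome | do(Variant E)) is just the pooled rate for Variant E: 221/900 = 0.246.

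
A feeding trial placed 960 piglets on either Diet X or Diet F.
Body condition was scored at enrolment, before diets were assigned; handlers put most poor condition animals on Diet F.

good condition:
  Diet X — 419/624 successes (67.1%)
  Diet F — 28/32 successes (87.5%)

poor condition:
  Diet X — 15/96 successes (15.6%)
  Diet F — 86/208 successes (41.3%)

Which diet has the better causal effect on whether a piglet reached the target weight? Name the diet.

Here starting body condition is a common cause — it drives both which diet a case falls under and the outcome. The crude comparison mixes populations; the stratum-specific rates are the causally relevant ones.
Within each level — good condition: 67.1% vs 87.5%; poor condition: 15.6% vs 41.3% — Diet F is higher every time.

Diet F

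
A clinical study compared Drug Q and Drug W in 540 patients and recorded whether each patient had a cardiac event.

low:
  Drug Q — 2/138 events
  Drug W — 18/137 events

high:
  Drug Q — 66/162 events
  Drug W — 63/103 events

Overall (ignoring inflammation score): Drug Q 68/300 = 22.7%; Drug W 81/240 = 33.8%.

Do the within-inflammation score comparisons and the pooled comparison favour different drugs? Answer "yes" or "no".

no

Within each inflammation score level (low 1.4% vs 13.1%; high 40.7% vs 61.2%), Drug Q has the lower rate every time. Pooled: 22.7% vs 33.8% — Drug Q has the lower rate overall. They agree.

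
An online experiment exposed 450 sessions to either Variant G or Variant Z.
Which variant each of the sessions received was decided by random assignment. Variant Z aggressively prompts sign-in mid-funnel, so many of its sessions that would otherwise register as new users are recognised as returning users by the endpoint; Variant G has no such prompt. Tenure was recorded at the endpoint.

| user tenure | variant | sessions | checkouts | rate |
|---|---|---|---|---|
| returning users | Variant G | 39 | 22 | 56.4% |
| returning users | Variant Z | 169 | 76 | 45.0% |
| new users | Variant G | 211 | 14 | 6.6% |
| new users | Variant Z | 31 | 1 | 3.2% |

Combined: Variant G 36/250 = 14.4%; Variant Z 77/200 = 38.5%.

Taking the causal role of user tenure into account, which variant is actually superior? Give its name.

The distribution of user tenure is itself part of what the variant does — it is an intermediate outcome. Holding it fixed would remove that part of the effect; the total effect is the pooled difference.
Pooled: Variant G 14.4% vs Variant Z 38.5%; Variant Z is higher overall.

Variant Z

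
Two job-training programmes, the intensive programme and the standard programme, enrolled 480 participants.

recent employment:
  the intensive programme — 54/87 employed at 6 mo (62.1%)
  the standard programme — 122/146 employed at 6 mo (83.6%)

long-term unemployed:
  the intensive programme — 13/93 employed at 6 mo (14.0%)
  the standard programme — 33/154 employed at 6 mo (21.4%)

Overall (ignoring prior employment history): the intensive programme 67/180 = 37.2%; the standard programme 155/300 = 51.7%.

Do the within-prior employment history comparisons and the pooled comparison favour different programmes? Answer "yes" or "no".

no

Within each prior employment history level (recent employment 62.1% vs 83.6%; long-term unemployed 14.0% vs 21.4%), the standard programme has the higher rate every time. Pooled: 37.2% vs 51.7% — the standard programme has the higher rate overall. They agree.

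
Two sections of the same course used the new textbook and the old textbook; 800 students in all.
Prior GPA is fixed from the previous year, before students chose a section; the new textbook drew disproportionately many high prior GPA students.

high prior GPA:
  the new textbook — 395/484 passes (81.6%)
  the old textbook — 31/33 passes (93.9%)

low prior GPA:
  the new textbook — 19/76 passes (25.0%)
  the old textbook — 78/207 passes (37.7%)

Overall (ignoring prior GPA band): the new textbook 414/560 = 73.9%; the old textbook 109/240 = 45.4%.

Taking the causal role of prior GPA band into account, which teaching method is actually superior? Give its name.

the old textbook

The stratified and pooled comparisons disagree (the old textbook wins within each prior GPA band; the new textbook wins overall), so the answer turns on the causal role of prior GPA band.
Prior GPA band satisfies the back-door criterion: it is not a descendant of the teaching method, and it blocks the spurious path from teaching method to outcome. Adjusting for it (i.e., using the within-prior GPA band rates) gives the causal effect.
Within each level — high prior GPA: 81.6% vs 93.9%; low prior GPA: 25.0% vs 37.7% — the old textbook is higher every time.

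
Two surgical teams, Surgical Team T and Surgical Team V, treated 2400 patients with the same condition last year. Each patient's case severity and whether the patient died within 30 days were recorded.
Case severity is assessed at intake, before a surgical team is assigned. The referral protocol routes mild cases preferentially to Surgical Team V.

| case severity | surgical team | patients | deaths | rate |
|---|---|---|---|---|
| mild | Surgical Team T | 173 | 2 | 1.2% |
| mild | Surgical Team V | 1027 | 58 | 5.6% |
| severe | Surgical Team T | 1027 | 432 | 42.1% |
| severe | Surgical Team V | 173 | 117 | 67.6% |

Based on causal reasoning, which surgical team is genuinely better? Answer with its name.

Within every case severity level Surgical Team T has the lower rate, yet pooled Surgical Team V does — Simpson's reversal.
Nothing the surgical team does changes case severity; the imbalance is an allocation artefact. With case severity also predicting the outcome, the pooled figure is confounded, and the within-stratum comparison is the causal one.
Within each level — mild: 1.2% vs 5.6%; severe: 42.1% vs 67.6% — Surgical Team T is lower every time.

Surgical Team T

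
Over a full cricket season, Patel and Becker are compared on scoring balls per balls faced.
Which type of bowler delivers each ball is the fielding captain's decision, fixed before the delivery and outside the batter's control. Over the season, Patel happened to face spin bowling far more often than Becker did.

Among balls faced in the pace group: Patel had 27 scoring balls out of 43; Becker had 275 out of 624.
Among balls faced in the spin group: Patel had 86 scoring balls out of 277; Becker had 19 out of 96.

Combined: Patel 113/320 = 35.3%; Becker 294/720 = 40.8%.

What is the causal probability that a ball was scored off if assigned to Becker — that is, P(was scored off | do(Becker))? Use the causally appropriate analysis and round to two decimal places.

Here bowling type is a common cause — it drives both which player a case falls under and the outcome. The crude comparison mixes populations; the stratum-specific rates are the causally relevant ones.
Standardising Becker to the population bowling type mix: 0.641·275/624 + 0.359·19/96 = 0.354.

0.35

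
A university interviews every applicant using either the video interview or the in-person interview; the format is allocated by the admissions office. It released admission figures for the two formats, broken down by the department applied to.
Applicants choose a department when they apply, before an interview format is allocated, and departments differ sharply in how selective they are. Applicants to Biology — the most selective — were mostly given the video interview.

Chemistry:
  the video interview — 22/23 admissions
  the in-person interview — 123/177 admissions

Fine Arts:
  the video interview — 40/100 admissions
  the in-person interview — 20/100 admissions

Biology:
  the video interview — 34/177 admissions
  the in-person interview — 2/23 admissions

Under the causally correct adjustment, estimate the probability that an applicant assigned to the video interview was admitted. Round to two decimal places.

the video interview is higher inside every department stratum but the in-person interview is higher in aggregate. Whether to stratify depends on how department relates to the interview format.
Since department is a pre-existing factor (not a product of the interview format) and it affects the outcome on its own, it is a confounder. The stratified rates, not the pooled rate, identify the causal effect.
Standardising the video interview to the population department mix: 0.333·22/23 + 0.333·40/100 + 0.333·34/177 = 0.516.

0.52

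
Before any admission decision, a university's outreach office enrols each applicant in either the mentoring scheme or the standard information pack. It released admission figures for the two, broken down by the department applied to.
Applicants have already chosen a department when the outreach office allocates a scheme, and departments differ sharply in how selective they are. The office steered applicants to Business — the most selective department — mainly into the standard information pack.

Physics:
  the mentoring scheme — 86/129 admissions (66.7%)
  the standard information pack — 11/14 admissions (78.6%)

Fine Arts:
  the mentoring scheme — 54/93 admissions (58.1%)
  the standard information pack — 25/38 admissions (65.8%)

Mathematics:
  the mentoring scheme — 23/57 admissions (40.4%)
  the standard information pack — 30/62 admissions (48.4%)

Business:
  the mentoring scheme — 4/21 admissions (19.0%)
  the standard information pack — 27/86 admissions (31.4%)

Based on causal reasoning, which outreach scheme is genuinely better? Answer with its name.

the standard information pack

the standard information pack is higher inside every department stratum but the mentoring scheme is higher in aggregate. Whether to stratify depends on how department relates to the outreach scheme.
Department satisfies the back-door criterion: it is not a descendant of the outreach scheme, and it blocks the spurious path from outreach scheme to outcome. Adjusting for it (i.e., using the within-department rates) gives the causal effect.
Within each level — Physics: 66.7% vs 78.6%; Fine Arts: 58.1% vs 65.8%; Mathematics: 40.4% vs 48.4%; Business: 19.0% vs 31.4% — the standard information pack is higher every time.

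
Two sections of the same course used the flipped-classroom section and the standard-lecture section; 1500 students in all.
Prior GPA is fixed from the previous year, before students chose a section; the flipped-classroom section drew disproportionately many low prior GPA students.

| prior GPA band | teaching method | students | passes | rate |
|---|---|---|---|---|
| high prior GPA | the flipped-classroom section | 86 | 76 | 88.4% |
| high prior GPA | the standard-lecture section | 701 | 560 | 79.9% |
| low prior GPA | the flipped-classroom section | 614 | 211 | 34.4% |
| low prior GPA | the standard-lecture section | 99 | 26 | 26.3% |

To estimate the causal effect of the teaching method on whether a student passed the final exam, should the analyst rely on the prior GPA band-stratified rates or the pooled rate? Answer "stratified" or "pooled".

stratified

Since prior GPA band is a pre-existing factor (not a product of the teaching method) and it affects the outcome on its own, it is a confounder. The stratified rates, not the pooled rate, identify the causal effect.
Within each level — high prior GPA: 88.4% vs 79.9%; low prior GPA: 34.4% vs 26.3% — the flipped-classroom section is higher every time.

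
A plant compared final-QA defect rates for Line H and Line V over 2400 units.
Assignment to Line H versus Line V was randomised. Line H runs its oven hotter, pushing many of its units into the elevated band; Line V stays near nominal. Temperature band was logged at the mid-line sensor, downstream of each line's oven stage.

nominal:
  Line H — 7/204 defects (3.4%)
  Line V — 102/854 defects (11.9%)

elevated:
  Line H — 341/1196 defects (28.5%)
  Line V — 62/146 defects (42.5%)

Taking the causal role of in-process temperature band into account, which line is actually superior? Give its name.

In-process temperature band lies on the pathway line → in-process temperature band → outcome, so adjusting for it blocks the indirect effect. For the total causal effect of line, use the unadjusted pooled rates.
Pooled: Line H 24.9% vs Line V 16.4%; Line V is lower overall.

Line V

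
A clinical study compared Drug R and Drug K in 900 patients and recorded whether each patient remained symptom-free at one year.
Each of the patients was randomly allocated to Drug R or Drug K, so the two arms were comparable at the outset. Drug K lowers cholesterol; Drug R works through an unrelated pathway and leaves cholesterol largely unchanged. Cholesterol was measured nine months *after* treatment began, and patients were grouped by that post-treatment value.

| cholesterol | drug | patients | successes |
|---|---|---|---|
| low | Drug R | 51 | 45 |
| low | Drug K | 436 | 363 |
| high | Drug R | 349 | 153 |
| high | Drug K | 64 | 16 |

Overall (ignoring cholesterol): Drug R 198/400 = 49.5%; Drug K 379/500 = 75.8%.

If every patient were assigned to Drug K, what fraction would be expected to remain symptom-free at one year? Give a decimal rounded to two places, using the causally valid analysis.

0.76

The stratified and pooled comparisons disagree (Drug R wins within each cholesterol; Drug K wins overall), so the answer turns on the causal role of cholesterol.
Cholesterol lies on the pathway drug → cholesterol → outcome, so adjusting for it blocks the indirect effect. For the total causal effect of drug, use the unadjusted pooled rates.
So P(outcome | do(Drug K)) is just the pooled rate for Drug K: 379/500 = 0.758.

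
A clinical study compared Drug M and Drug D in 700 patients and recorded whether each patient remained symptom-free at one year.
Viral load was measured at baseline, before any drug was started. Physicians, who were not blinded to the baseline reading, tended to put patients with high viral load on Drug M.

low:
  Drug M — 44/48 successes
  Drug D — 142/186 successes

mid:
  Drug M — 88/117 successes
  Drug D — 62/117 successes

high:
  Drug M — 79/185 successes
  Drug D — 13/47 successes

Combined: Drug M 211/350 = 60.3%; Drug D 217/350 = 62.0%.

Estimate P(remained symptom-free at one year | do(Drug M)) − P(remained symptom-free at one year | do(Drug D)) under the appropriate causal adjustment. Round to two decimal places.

Within every viral load level Drug M has the higher rate, yet pooled Drug D does — Simpson's reversal.
The imbalance in viral load arose from how patients were allocated, not from anything the drug did; and viral load independently affects the outcome. The pooled gap is confounded — condition on viral load.
Adjusting over the population distribution of viral load: 0.334·(0.917−0.763) + 0.334·(0.752−0.530) + 0.331·(0.427−0.277) = +0.175.

+0.18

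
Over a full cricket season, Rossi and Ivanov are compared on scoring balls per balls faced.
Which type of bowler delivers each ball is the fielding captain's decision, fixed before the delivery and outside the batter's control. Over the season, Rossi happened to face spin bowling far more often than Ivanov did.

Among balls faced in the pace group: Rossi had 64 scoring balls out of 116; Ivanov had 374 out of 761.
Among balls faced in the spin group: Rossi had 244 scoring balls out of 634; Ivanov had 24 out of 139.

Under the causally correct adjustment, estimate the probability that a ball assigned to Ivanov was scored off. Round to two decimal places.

0.34

The imbalance in bowling type arose from how balls faced were allocated, not from anything the player did; and bowling type independently affects the outcome. The pooled gap is confounded — condition on bowling type.
Standardising Ivanov to the population bowling type mix: 0.532·374/761 + 0.468·24/139 = 0.342.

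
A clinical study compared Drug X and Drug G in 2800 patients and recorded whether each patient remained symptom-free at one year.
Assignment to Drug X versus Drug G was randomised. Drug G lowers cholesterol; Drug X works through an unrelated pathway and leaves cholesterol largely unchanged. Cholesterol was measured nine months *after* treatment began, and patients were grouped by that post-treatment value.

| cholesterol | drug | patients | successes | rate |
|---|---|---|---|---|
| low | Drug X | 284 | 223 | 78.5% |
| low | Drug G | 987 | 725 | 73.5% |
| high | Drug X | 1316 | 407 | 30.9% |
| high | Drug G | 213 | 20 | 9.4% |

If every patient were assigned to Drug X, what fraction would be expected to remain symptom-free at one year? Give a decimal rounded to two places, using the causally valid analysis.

Within every cholesterol level Drug X has the higher rate, yet pooled Drug G does — Simpson's reversal.
Cholesterol here is a post-treatment variable shaped by the drug; conditioning on it would introduce bias rather than remove it. The overall comparison is the causal one.
So P(outcome | do(Drug X)) is just the pooled rate for Drug X: 630/1600 = 0.394.

0.39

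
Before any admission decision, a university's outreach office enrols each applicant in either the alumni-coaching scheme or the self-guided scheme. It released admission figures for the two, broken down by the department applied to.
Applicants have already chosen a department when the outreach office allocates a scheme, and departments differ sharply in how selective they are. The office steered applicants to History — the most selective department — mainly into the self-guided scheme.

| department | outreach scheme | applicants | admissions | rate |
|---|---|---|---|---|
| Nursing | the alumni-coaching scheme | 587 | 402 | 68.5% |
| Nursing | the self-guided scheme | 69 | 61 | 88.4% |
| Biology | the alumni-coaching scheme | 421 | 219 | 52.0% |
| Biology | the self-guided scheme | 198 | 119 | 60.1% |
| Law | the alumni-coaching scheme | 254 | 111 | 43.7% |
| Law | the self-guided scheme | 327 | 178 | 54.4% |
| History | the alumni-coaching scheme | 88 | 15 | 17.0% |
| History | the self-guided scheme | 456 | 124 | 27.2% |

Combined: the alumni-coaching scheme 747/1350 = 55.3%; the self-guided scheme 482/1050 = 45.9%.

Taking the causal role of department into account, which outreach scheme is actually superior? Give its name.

Department is set before the outreach scheme has any effect — it is not caused by the outreach scheme — and it independently drives the outcome. That makes it a confounder, so the causal comparison is within department levels.
Within each level — Nursing: 68.5% vs 88.4%; Biology: 52.0% vs 60.1%; Law: 43.7% vs 54.4%; History: 17.0% vs 27.2% — the self-guided scheme is higher every time.

the self-guided scheme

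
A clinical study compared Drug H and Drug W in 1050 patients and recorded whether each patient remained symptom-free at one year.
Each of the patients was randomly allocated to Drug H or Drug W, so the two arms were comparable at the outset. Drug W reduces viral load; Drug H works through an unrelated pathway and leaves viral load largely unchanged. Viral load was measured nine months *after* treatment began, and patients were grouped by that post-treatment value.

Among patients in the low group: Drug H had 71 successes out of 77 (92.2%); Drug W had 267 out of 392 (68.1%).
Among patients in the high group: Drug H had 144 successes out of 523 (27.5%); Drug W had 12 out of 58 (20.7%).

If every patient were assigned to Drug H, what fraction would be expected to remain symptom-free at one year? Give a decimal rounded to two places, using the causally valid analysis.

The viral load-specific comparison favours Drug H throughout, but the pooled figures favour Drug W. The question is whether to condition on viral load.
Stratifying would compare drugs among patients the drugs themselves sorted into viral load groups — a form of selection on an intermediate. The unconditioned pooled rates give the total causal effect.
So P(outcome | do(Drug H)) is just the pooled rate for Drug H: 215/600 = 0.358.

0.36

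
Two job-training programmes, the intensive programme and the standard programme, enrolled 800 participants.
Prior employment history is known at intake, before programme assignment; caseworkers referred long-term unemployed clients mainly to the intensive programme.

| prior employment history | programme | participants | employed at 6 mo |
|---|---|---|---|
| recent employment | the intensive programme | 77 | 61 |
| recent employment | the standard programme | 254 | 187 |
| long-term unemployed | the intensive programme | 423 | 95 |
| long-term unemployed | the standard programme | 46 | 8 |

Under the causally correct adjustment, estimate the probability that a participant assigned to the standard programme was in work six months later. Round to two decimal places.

0.41

The prior employment history-specific comparison favours the intensive programme throughout, but the pooled figures favour the standard programme. The question is whether to condition on prior employment history.
Here prior employment history is a common cause — it drives both which programme a case falls under and the outcome. The crude comparison mixes populations; the stratum-specific rates are the causally relevant ones.
Standardising the standard programme to the population prior employment history mix: 0.414·187/254 + 0.586·8/46 = 0.407.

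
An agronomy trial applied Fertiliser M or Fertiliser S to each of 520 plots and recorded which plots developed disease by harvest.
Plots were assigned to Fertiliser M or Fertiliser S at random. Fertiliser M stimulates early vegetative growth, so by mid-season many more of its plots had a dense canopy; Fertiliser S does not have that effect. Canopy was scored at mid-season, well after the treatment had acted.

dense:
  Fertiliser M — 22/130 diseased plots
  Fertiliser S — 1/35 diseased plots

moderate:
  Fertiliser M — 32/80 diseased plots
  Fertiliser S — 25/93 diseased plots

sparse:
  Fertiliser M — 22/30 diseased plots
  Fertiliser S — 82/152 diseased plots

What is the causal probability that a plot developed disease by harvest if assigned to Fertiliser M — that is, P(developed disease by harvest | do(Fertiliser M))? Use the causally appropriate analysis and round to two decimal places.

0.32

Mid-season canopy is recorded after the fertiliser and is itself shifted by it — it sits on the causal path from fertiliser to outcome. Conditioning on a mediator would strip out part of the effect we want; the pooled comparison gives the total causal effect.
So P(outcome | do(Fertiliser M)) is just the pooled rate for Fertiliser M: 76/240 = 0.317.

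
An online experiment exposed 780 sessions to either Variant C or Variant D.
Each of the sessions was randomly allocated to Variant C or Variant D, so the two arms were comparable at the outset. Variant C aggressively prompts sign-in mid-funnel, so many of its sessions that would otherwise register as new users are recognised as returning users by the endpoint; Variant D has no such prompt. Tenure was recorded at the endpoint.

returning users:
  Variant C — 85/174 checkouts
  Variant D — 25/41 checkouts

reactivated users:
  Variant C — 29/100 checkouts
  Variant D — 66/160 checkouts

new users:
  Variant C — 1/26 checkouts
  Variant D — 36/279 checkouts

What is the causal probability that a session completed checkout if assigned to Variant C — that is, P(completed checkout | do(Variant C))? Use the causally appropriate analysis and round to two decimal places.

0.38

User tenure is downstream of the variant. One should not condition on a consequence of treatment, so the overall rates are the right comparison.
So P(outcome | do(Variant C)) is just the pooled rate for Variant C: 115/300 = 0.383.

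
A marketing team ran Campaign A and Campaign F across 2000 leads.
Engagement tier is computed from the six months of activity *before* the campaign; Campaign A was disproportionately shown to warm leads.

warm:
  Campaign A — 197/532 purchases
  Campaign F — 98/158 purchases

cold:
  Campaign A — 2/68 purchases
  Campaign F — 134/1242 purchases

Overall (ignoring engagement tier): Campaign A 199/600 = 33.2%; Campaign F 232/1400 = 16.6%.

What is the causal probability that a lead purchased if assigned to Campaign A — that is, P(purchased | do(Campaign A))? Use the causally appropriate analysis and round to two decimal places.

Within every engagement tier level Campaign F has the higher rate, yet pooled Campaign A does — Simpson's reversal.
Engagement tier satisfies the back-door criterion: it is not a descendant of the campaign, and it blocks the spurious path from campaign to outcome. Adjusting for it (i.e., using the within-engagement tier rates) gives the causal effect.
Standardising Campaign A to the population engagement tier mix: 0.345·197/532 + 0.655·2/68 = 0.147.

0.15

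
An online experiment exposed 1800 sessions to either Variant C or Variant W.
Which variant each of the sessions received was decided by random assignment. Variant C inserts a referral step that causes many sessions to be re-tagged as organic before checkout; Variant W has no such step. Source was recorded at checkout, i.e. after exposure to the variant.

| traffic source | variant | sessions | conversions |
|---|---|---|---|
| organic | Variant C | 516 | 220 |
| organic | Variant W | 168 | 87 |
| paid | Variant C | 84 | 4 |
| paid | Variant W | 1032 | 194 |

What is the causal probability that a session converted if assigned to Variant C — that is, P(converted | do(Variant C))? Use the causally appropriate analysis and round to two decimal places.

Within every traffic source level Variant W has the higher rate, yet pooled Variant C does — Simpson's reversal.
Traffic source here is a post-treatment variable shaped by the variant; conditioning on it would introduce bias rather than remove it. The overall comparison is the causal one.
So P(outcome | do(Variant C)) is just the pooled rate for Variant C: 224/600 = 0.373.

0.37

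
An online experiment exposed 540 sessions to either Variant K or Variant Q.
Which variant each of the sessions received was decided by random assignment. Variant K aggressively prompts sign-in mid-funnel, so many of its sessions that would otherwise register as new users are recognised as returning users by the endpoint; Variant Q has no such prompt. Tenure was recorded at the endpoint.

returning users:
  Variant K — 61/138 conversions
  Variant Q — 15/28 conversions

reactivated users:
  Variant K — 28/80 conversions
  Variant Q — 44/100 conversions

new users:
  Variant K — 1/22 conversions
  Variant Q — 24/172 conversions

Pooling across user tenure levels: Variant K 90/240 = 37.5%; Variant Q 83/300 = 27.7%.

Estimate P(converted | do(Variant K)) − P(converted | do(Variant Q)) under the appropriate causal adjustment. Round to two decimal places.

The user tenure-specific comparison favours Variant Q throughout, but the pooled figures favour Variant K. The question is whether to condition on user tenure.
Stratifying would compare variants among sessions the variants themselves sorted into user tenure groups — a form of selection on an intermediate. The unconditioned pooled rates give the total causal effect.
The causal difference is the pooled difference: 0.375 − 0.277 = +0.098.

+0.10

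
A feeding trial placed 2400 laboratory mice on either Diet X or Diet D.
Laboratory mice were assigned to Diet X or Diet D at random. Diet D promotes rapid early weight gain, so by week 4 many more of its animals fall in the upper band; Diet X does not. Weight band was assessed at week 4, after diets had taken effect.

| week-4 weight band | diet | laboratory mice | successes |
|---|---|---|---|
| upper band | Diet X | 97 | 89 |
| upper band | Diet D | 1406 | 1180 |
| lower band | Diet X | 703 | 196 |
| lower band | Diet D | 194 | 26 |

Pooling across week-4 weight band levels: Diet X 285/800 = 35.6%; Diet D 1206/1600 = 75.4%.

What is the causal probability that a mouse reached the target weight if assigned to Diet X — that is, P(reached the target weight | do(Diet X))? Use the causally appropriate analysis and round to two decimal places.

0.36

Diet X is higher inside every week-4 weight band stratum but Diet D is higher in aggregate. Whether to stratify depends on how week-4 weight band relates to the diet.
Week-4 weight band lies on the pathway diet → week-4 weight band → outcome, so adjusting for it blocks the indirect effect. For the total causal effect of diet, use the unadjusted pooled rates.
So P(outcome | do(Diet X)) is just the pooled rate for Diet X: 285/800 = 0.356.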